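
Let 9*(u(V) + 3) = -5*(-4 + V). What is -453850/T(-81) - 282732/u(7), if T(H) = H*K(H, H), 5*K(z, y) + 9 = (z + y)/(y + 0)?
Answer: 32082688/567 ≈ 56583.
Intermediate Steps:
K(z, y) = -9/5 + (y + z)/(5*y) (K(z, y) = -9/5 + ((z + y)/(y + 0))/5 = -9/5 + ((y + z)/y)/5 = -9/5 + (y + z)/(5*y))
u(V) = -7/9 - 5*V/9 (u(V) = -3 + (-5*(-4 + V))/9 = -3 + (20 - 5*V)/9 = -3 + (20/9 - 5*V/9) = -7/9 - 5*V/9)
T(H) = -7*H/5 (T(H) = H*((H - 8*H)/(5*H)) = H*((-7*H)/(5*H)) = H*(-7/5) = -7*H/5)
-453850/T(-81) - 282732/u(7) = -453850/((-7/5*(-81))) - 282732/(-7/9 - 5/9*7) = -453850/567/5 - 282732/(-7/9 - 35/9) = -453850*5/567 - 282732/(-14/3) = -2269250/567 - 282732*(-3/14) = -2269250/567 + 424098/7 = 32082688/567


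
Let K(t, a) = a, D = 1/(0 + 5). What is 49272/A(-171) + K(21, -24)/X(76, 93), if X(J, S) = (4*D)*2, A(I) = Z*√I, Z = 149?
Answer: -15 - 16424*I*√19/2831 ≈ -15.0 - 25.288*I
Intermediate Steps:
D = ⅕ (D = 1/5 = ⅕ ≈ 0.20000)
A(I) = 149*√I
X(J, S) = 8/5 (X(J, S) = (4*(⅕))*2 = (⅘)*2 = 8/5)
49272/A(-171) + K(21, -24)/X(76, 93) = 49272/((149*√(-171))) - 24/8/5 = 49272/((149*(3*I*√19))) - 24*5/8 = 49272/((447*I*√19)) - 15 = 49272*(-I*√19/8493) - 15 = -16424*I*√19/2831 - 15 = -15 - 16424*I*√19/2831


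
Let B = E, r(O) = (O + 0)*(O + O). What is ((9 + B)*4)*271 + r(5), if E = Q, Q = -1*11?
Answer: -2118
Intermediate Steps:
Q = -11
E = -11
r(O) = 2*O² (r(O) = O*(2*O) = 2*O²)
B = -11
((9 + B)*4)*271 + r(5) = ((9 - 11)*4)*271 + 2*5² = -2*4*271 + 2*25 = -8*271 + 50 = -2168 + 50 = -2118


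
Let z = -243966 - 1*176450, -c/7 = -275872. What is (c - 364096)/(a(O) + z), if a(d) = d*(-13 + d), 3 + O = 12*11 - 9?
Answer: -195876/50947 ≈ -3.8447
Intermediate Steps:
c = 1931104 (c = -7*(-275872) = 1931104)
z = -420416 (z = -243966 - 176450 = -420416)
O = 120 (O = -3 + (12*11 - 9) = -3 + (132 - 9) = -3 + 123 = 120)
(c - 364096)/(a(O) + z) = (1931104 - 364096)/(120*(-13 + 120) - 420416) = 1567008/(120*107 - 420416) = 1567008/(12840 - 420416) = 1567008/(-407576) = 1567008*(-1/407576) = -195876/50947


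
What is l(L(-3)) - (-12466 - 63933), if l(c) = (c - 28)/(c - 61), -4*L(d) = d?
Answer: 18412268/241 ≈ 76400.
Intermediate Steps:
L(d) = -d/4
l(c) = (-28 + c)/(-61 + c)
l(L(-3)) - (-12466 - 63933) = (-28 - ¼*(-3))/(-61 - ¼*(-3)) - (-12466 - 63933) = (-28 + ¾)/(-61 + ¾) - 1*(-76399) = -109/4/(-241/4) + 76399 = -4/241*(-109/4) + 76399 = 109/241 + 76399 = 18412268/241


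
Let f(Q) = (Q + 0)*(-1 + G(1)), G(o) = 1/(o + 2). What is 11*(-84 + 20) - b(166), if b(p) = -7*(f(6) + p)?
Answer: 430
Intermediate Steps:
G(o) = 1/(2 + o)
f(Q) = -2*Q/3 (f(Q) = (Q + 0)*(-1 + 1/(2 + 1)) = Q*(-1 + 1/3) = Q*(-1 + ⅓) = Q*(-⅔) = -2*Q/3)
b(p) = 28 - 7*p (b(p) = -7*(-⅔*6 + p) = -7*(-4 + p) = 28 - 7*p)
11*(-84 + 20) - b(166) = 11*(-84 + 20) - (28 - 7*166) = 11*(-64) - (28 - 1162) = -704 - 1*(-1134) = -704 + 1134 = 430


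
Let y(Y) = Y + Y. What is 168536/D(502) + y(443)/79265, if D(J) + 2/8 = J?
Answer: 53437802362/159084855 ≈ 335.91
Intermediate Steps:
D(J) = -1/4 + J
y(Y) = 2*Y
168536/D(502) + y(443)/79265 = 168536/(-1/4 + 502) + (2*443)/79265 = 168536/(2007/4) + 886*(1/79265) = 168536*(4/2007) + 886/79265 = 674144/2007 + 886/79265 = 53437802362/159084855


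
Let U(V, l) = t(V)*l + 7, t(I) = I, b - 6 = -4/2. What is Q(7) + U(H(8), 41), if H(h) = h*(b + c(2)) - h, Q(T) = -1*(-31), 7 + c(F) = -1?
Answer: -1602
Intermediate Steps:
b = 4 (b = 6 - 4/2 = 6 - 4*½ = 6 - 2 = 4)
c(F) = -8 (c(F) = -7 - 1 = -8)
Q(T) = 31
H(h) = -5*h (H(h) = h*(4 - 8) - h = h*(-4) - h = -4*h - h = -5*h)
U(V, l) = 7 + V*l (U(V, l) = V*l + 7 = 7 + V*l)
Q(7) + U(H(8), 41) = 31 + (7 - 5*8*41) = 31 + (7 - 40*41) = 31 + (7 - 1640) = 31 - 1633 = -1602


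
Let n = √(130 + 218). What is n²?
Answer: 348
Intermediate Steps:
n = 2*√87 (n = √348 = 2*√87 ≈ 18.655)
n² = (2*√87)² = 348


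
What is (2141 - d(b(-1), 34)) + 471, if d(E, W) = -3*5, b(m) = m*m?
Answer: 2627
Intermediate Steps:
b(m) = m²
d(E, W) = -15
(2141 - d(b(-1), 34)) + 471 = (2141 - 1*(-15)) + 471 = (2141 + 15) + 471 = 2156 + 471 = 2627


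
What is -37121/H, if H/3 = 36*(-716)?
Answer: 37121/77328 ≈ 0.48005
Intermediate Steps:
H = -77328 (H = 3*(36*(-716)) = 3*(-25776) = -77328)
-37121/H = -37121/(-77328) = -37121*(-1/77328) = 37121/77328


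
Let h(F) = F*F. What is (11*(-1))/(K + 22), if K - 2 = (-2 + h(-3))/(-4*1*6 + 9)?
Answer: -165/353 ≈ -0.46742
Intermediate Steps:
h(F) = F²
K = 23/15 (K = 2 + (-2 + (-3)²)/(-4*1*6 + 9) = 2 + (-2 + 9)/(-4*6 + 9) = 2 + 7/(-24 + 9) = 2 + 7/(-15) = 2 + 7*(-1/15) = 2 - 7/15 = 23/15 ≈ 1.5333)
(11*(-1))/(K + 22) = (11*(-1))/(23/15 + 22) = -11/353/15 = -11*15/353 = -165/353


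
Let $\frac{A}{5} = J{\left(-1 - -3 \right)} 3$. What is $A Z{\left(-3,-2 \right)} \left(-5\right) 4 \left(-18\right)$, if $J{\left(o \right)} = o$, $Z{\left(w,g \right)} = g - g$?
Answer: $0$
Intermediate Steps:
$Z{\left(w,g \right)} = 0$
$A = 30$ ($A = 5 \left(-1 - -3\right) 3 = 5 \left(-1 + 3\right) 3 = 5 \cdot 2 \cdot 3 = 5 \cdot 6 = 30$)
$A Z{\left(-3,-2 \right)} \left(-5\right) 4 \left(-18\right) = 30 \cdot 0 \left(-5\right) 4 \left(-18\right) = 30 \cdot 0 \cdot 4 \left(-18\right) = 30 \cdot 0 \left(-18\right) = 0 \left(-18\right) = 0$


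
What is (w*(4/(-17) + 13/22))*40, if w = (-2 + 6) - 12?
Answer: -21280/187 ≈ -113.80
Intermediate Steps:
w = -8 (w = 4 - 12 = -8)
(w*(4/(-17) + 13/22))*40 = -8*(4/(-17) + 13/22)*40 = -8*(4*(-1/17) + 13*(1/22))*40 = -8*(-4/17 + 13/22)*40 = -8*133/374*40 = -532/187*40 = -21280/187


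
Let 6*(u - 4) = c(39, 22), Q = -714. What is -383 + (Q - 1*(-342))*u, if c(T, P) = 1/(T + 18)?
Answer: -106709/57 ≈ -1872.1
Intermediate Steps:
c(T, P) = 1/(18 + T)
u = 1369/342 (u = 4 + 1/(6*(18 + 39)) = 4 + (1/6)/57 = 4 + (1/6)*(1/57) = 4 + 1/342 = 1369/342 ≈ 4.0029)
-383 + (Q - 1*(-342))*u = -383 + (-714 - 1*(-342))*(1369/342) = -383 + (-714 + 342)*(1369/342) = -383 - 372*1369/342 = -383 - 84878/57 = -106709/57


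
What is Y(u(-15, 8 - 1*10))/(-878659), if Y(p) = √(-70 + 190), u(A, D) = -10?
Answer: -2*√30/878659 ≈ -1.2467e-5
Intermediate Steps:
Y(p) = 2*√30 (Y(p) = √120 = 2*√30)
Y(u(-15, 8 - 1*10))/(-878659) = (2*√30)/(-878659) = (2*√30)*(-1/878659) = -2*√30/878659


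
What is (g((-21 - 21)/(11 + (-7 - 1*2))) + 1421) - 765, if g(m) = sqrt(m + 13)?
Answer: 656 + 2*I*sqrt(2) ≈ 656.0 + 2.8284*I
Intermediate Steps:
g(m) = sqrt(13 + m)
(g((-21 - 21)/(11 + (-7 - 1*2))) + 1421) - 765 = (sqrt(13 + (-21 - 21)/(11 + (-7 - 1*2))) + 1421) - 765 = (sqrt(13 - 42/(11 + (-7 - 2))) + 1421) - 765 = (sqrt(13 - 42/(11 - 9)) + 1421) - 765 = (sqrt(13 - 42/2) + 1421) - 765 = (sqrt(13 - 42*1/2) + 1421) - 765 = (sqrt(13 - 21) + 1421) - 765 = (sqrt(-8) + 1421) - 765 = (2*I*sqrt(2) + 1421) - 765 = (1421 + 2*I*sqrt(2)) - 765 = 656 + 2*I*sqrt(2)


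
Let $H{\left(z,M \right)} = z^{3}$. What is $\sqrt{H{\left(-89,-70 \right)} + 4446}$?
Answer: $i \sqrt{700523} \approx 836.97 i$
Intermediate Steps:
$\sqrt{H{\left(-89,-70 \right)} + 4446} = \sqrt{\left(-89\right)^{3} + 4446} = \sqrt{-704969 + 4446} = \sqrt{-700523} = i \sqrt{700523}$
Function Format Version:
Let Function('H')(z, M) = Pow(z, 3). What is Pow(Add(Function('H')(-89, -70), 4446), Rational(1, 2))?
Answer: Mul(I, Pow(700523, Rational(1, 2))) ≈ Mul(836.97, I)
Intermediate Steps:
Pow(Add(Function('H')(-89, -70), 4446), Rational(1, 2)) = Pow(Add(Pow(-89, 3), 4446), Rational(1, 2)) = Pow(Add(-704969, 4446), Rational(1, 2)) = Pow(-700523, Rational(1, 2)) = Mul(I, Pow(700523, Rational(1, 2)))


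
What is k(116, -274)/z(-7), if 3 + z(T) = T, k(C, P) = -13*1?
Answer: 13/10 ≈ 1.3000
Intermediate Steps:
k(C, P) = -13
z(T) = -3 + T
k(116, -274)/z(-7) = -13/(-3 - 7) = -13/(-10) = -13*(-⅒) = 13/10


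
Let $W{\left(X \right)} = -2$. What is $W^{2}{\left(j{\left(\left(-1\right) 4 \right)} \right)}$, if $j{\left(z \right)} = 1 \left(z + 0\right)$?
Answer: $4$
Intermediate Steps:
$j{\left(z \right)} = z$ ($j{\left(z \right)} = 1 z = z$)
$W^{2}{\left(j{\left(\left(-1\right) 4 \right)} \right)} = \left(-2\right)^{2} = 4$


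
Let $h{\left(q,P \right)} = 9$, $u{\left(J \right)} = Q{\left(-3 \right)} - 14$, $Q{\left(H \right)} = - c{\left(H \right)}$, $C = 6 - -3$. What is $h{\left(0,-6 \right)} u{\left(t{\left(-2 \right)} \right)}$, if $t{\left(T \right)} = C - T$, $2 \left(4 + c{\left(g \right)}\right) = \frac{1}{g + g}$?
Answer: $- \frac{357}{4} \approx -89.25$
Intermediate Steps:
$C = 9$ ($C = 6 + 3 = 9$)
$c{\left(g \right)} = -4 + \frac{1}{4 g}$ ($c{\left(g \right)} = -4 + \frac{1}{2 \left(g + g\right)} = -4 + \frac{1}{2 \cdot 2 g} = -4 + \frac{\frac{1}{2} \frac{1}{g}}{2} = -4 + \frac{1}{4 g}$)
$t{\left(T \right)} = 9 - T$
$Q{\left(H \right)} = 4 - \frac{1}{4 H}$ ($Q{\left(H \right)} = - (-4 + \frac{1}{4 H}) = 4 - \frac{1}{4 H}$)
$u{\left(J \right)} = - \frac{119}{12}$ ($u{\left(J \right)} = \left(4 - \frac{1}{4 \left(-3\right)}\right) - 14 = \left(4 - - \frac{1}{12}\right) - 14 = \left(4 + \frac{1}{12}\right) - 14 = \frac{49}{12} - 14 = - \frac{119}{12}$)
$h{\left(0,-6 \right)} u{\left(t{\left(-2 \right)} \right)} = 9 \left(- \frac{119}{12}\right) = - \frac{357}{4}$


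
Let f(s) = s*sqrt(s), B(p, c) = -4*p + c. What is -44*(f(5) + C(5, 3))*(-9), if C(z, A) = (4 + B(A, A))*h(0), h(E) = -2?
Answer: 3960 + 1980*sqrt(5) ≈ 8387.4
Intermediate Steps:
B(p, c) = c - 4*p
C(z, A) = -8 + 6*A (C(z, A) = (4 + (A - 4*A))*(-2) = (4 - 3*A)*(-2) = -8 + 6*A)
f(s) = s**(3/2)
-44*(f(5) + C(5, 3))*(-9) = -44*(5**(3/2) + (-8 + 6*3))*(-9) = -44*(5*sqrt(5) + (-8 + 18))*(-9) = -44*(5*sqrt(5) + 10)*(-9) = -44*(10 + 5*sqrt(5))*(-9) = (-440 - 220*sqrt(5))*(-9) = 3960 + 1980*sqrt(5)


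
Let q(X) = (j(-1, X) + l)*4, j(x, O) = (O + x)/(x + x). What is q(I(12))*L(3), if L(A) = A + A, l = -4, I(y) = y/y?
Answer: -96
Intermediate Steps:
I(y) = 1
j(x, O) = (O + x)/(2*x) (j(x, O) = (O + x)/((2*x)) = (O + x)*(1/(2*x)) = (O + x)/(2*x))
L(A) = 2*A
q(X) = -14 - 2*X (q(X) = ((1/2)*(X - 1)/(-1) - 4)*4 = ((1/2)*(-1)*(-1 + X) - 4)*4 = ((1/2 - X/2) - 4)*4 = (-7/2 - X/2)*4 = -14 - 2*X)
q(I(12))*L(3) = (-14 - 2*1)*(2*3) = (-14 - 2)*6 = -16*6 = -96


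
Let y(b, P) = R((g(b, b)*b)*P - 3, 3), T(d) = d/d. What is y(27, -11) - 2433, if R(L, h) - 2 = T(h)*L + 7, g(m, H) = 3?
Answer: -3318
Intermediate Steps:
T(d) = 1
R(L, h) = 9 + L (R(L, h) = 2 + (1*L + 7) = 2 + (L + 7) = 2 + (7 + L) = 9 + L)
y(b, P) = 6 + 3*P*b (y(b, P) = 9 + ((3*b)*P - 3) = 9 + (3*P*b - 3) = 9 + (-3 + 3*P*b) = 6 + 3*P*b)
y(27, -11) - 2433 = (6 + 3*(-11)*27) - 2433 = (6 - 891) - 2433 = -885 - 2433 = -3318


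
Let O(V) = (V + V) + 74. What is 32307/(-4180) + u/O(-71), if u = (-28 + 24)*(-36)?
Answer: -63609/6460 ≈ -9.8466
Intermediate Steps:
O(V) = 74 + 2*V (O(V) = 2*V + 74 = 74 + 2*V)
u = 144 (u = -4*(-36) = 144)
32307/(-4180) + u/O(-71) = 32307/(-4180) + 144/(74 + 2*(-71)) = 32307*(-1/4180) + 144/(74 - 142) = -2937/380 + 144/(-68) = -2937/380 + 144*(-1/68) = -2937/380 - 36/17 = -63609/6460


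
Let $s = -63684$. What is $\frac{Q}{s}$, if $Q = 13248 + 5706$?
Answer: $- \frac{1053}{3538} \approx -0.29763$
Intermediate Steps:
$Q = 18954$
$\frac{Q}{s} = \frac{18954}{-63684} = 18954 \left(- \frac{1}{63684}\right) = - \frac{1053}{3538}$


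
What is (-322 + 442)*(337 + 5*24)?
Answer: 54840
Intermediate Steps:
(-322 + 442)*(337 + 5*24) = 120*(337 + 120) = 120*457 = 54840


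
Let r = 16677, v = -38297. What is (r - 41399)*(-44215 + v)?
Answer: 2039861664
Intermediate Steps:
(r - 41399)*(-44215 + v) = (16677 - 41399)*(-44215 - 38297) = -24722*(-82512) = 2039861664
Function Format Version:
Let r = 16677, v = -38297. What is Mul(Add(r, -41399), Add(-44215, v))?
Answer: 2039861664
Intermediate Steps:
Mul(Add(r, -41399), Add(-44215, v)) = Mul(Add(16677, -41399), Add(-44215, -38297)) = Mul(-24722, -82512) = 2039861664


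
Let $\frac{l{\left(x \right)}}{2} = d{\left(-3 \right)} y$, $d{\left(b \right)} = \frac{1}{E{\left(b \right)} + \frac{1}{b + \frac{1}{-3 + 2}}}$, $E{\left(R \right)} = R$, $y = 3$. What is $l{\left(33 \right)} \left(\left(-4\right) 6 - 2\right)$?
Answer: $48$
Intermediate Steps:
$d{\left(b \right)} = \frac{1}{b + \frac{1}{-1 + b}}$ ($d{\left(b \right)} = \frac{1}{b + \frac{1}{b + \frac{1}{-3 + 2}}} = \frac{1}{b + \frac{1}{b + \frac{1}{-1}}} = \frac{1}{b + \frac{1}{b - 1}} = \frac{1}{b + \frac{1}{-1 + b}}$)
$l{\left(x \right)} = - \frac{24}{13}$ ($l{\left(x \right)} = 2 \frac{-1 - 3}{1 + \left(-3\right)^{2} - -3} \cdot 3 = 2 \frac{1}{1 + 9 + 3} \left(-4\right) 3 = 2 \cdot \frac{1}{13} \left(-4\right) 3 = 2 \left(\left(- \frac{4}{13}\right) 3\right) = 2 \left(- \frac{12}{13}\right) = - \frac{24}{13}$)
$l{\left(33 \right)} \left(\left(-4\right) 6 - 2\right) = - \frac{24 \left(\left(-4\right) 6 - 2\right)}{13} = - \frac{24 \left(-24 - 2\right)}{13} = \left(- \frac{24}{13}\right) \left(-26\right) = 48$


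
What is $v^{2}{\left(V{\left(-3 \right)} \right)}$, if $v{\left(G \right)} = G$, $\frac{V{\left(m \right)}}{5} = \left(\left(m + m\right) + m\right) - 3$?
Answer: $3600$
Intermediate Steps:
$V{\left(m \right)} = -15 + 15 m$ ($V{\left(m \right)} = 5 \left(\left(\left(m + m\right) + m\right) - 3\right) = 5 \left(\left(2 m + m\right) - 3\right) = 5 \left(3 m - 3\right) = 5 \left(-3 + 3 m\right) = -15 + 15 m$)
$v^{2}{\left(V{\left(-3 \right)} \right)} = \left(-15 + 15 \left(-3\right)\right)^{2} = \left(-15 - 45\right)^{2} = \left(-60\right)^{2} = 3600$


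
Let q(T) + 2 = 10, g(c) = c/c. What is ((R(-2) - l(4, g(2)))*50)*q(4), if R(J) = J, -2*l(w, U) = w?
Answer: 0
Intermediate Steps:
g(c) = 1
l(w, U) = -w/2
q(T) = 8 (q(T) = -2 + 10 = 8)
((R(-2) - l(4, g(2)))*50)*q(4) = ((-2 - (-1)*4/2)*50)*8 = ((-2 - 1*(-2))*50)*8 = ((-2 + 2)*50)*8 = (0*50)*8 = 0*8 = 0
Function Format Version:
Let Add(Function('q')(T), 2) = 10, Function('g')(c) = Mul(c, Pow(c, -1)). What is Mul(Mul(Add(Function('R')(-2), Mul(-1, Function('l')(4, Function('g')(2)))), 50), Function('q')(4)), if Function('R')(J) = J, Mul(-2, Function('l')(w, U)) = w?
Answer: 0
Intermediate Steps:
Function('g')(c) = 1
Function('l')(w, U) = Mul(Rational(-1, 2), w)
Function('q')(T) = 8 (Function('q')(T) = Add(-2, 10) = 8)
Mul(Mul(Add(Function('R')(-2), Mul(-1, Function('l')(4, Function('g')(2)))), 50), Function('q')(4)) = Mul(Mul(Add(-2, Mul(-1, Mul(Rational(-1, 2), 4))), 50), 8) = Mul(Mul(Add(-2, Mul(-1, -2)), 50), 8) = Mul(Mul(Add(-2, 2), 50), 8) = Mul(Mul(0, 50), 8) = Mul(0, 8) = 0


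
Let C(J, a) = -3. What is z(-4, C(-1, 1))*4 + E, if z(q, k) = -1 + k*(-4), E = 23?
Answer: 67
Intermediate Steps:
z(q, k) = -1 - 4*k
z(-4, C(-1, 1))*4 + E = (-1 - 4*(-3))*4 + 23 = (-1 + 12)*4 + 23 = 11*4 + 23 = 44 + 23 = 67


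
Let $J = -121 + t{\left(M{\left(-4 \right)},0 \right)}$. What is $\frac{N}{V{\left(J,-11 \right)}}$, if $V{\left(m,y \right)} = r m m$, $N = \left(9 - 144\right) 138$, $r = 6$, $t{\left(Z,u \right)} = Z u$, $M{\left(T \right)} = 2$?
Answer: $- \frac{3105}{14641} \approx -0.21208$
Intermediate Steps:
$J = -121$ ($J = -121 + 2 \cdot 0 = -121 + 0 = -121$)
$N = -18630$ ($N = \left(-135\right) 138 = -18630$)
$V{\left(m,y \right)} = 6 m^{2}$ ($V{\left(m,y \right)} = 6 m m = 6 m^{2}$)
$\frac{N}{V{\left(J,-11 \right)}} = - \frac{18630}{6 \left(-121\right)^{2}} = - \frac{18630}{6 \cdot 14641} = - \frac{18630}{87846} = \left(-18630\right) \frac{1}{87846} = - \frac{3105}{14641}$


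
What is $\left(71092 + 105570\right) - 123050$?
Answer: $53612$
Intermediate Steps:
$\left(71092 + 105570\right) - 123050 = 176662 - 123050 = 53612$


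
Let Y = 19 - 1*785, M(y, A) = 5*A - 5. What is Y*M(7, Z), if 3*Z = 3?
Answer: 0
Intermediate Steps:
Z = 1 (Z = (⅓)*3 = 1)
M(y, A) = -5 + 5*A
Y = -766 (Y = 19 - 785 = -766)
Y*M(7, Z) = -766*(-5 + 5*1) = -766*(-5 + 5) = -766*0 = 0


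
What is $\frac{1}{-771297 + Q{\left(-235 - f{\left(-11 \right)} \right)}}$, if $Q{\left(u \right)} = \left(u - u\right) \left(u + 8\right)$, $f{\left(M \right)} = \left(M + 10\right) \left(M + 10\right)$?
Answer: $- \frac{1}{771297} \approx -1.2965 \cdot 10^{-6}$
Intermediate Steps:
$f{\left(M \right)} = \left(10 + M\right)^{2}$ ($f{\left(M \right)} = \left(10 + M\right) \left(10 + M\right) = \left(10 + M\right)^{2}$)
$Q{\left(u \right)} = 0$ ($Q{\left(u \right)} = 0 \left(8 + u\right) = 0$)
$\frac{1}{-771297 + Q{\left(-235 - f{\left(-11 \right)} \right)}} = \frac{1}{-771297 + 0} = \frac{1}{-771297} = - \frac{1}{771297}$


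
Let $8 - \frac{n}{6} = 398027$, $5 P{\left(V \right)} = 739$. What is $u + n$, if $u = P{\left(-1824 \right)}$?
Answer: $- \frac{11939831}{5} \approx -2.388 \cdot 10^{6}$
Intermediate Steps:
$P{\left(V \right)} = \frac{739}{5}$ ($P{\left(V \right)} = \frac{1}{5} \cdot 739 = \frac{739}{5}$)
$u = \frac{739}{5} \approx 147.8$
$n = -2388114$ ($n = 48 - 2388162 = -2388114$)
$u + n = \frac{739}{5} - 2388114 = - \frac{11939831}{5}$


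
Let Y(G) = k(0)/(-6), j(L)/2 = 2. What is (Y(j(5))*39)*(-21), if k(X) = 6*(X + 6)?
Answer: 4914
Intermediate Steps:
j(L) = 4 (j(L) = 2*2 = 4)
k(X) = 36 + 6*X (k(X) = 6*(6 + X) = 36 + 6*X)
Y(G) = -6 (Y(G) = (36 + 6*0)/(-6) = (36 + 0)*(-⅙) = 36*(-⅙) = -6)
(Y(j(5))*39)*(-21) = -6*39*(-21) = -234*(-21) = 4914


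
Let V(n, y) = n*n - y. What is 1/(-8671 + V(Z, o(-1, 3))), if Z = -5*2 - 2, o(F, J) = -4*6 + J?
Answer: -1/8506 ≈ -0.00011756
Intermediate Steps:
o(F, J) = -24 + J
Z = -12 (Z = -10 - 2 = -12)
V(n, y) = n**2 - y
1/(-8671 + V(Z, o(-1, 3))) = 1/(-8671 + ((-12)**2 - (-24 + 3))) = 1/(-8671 + (144 - 1*(-21))) = 1/(-8671 + (144 + 21)) = 1/(-8671 + 165) = 1/(-8506) = -1/8506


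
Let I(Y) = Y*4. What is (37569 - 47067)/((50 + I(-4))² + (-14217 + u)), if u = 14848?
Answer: -9498/1787 ≈ -5.3151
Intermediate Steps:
I(Y) = 4*Y
(37569 - 47067)/((50 + I(-4))² + (-14217 + u)) = (37569 - 47067)/((50 + 4*(-4))² + (-14217 + 14848)) = -9498/((50 - 16)² + 631) = -9498/(34² + 631) = -9498/(1156 + 631) = -9498/1787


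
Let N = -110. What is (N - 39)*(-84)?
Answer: 12516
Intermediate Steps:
(N - 39)*(-84) = (-110 - 39)*(-84) = -149*(-84) = 12516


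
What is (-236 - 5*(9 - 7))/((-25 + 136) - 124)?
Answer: 246/13 ≈ 18.923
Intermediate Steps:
(-236 - 5*(9 - 7))/((-25 + 136) - 124) = (-236 - 5*2)/(111 - 124) = (-236 - 10)/(-13) = -246*(-1/13) = 246/13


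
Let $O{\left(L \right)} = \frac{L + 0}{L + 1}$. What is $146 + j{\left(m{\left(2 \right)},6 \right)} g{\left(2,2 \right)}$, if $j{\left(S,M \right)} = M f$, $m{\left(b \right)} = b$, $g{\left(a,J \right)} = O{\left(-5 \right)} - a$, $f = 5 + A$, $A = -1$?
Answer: $128$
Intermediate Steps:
$O{\left(L \right)} = \frac{L}{1 + L}$
$f = 4$ ($f = 5 - 1 = 4$)
$g{\left(a,J \right)} = \frac{5}{4} - a$ ($g{\left(a,J \right)} = - \frac{5}{1 - 5} - a = - \frac{5}{-4} - a = \left(-5\right) \left(- \frac{1}{4}\right) - a = \frac{5}{4} - a$)
$j{\left(S,M \right)} = 4 M$ ($j{\left(S,M \right)} = M 4 = 4 M$)
$146 + j{\left(m{\left(2 \right)},6 \right)} g{\left(2,2 \right)} = 146 + 4 \cdot 6 \left(\frac{5}{4} - 2\right) = 146 + 24 \left(\frac{5}{4} - 2\right) = 146 + 24 \left(- \frac{3}{4}\right) = 146 - 18 = 128$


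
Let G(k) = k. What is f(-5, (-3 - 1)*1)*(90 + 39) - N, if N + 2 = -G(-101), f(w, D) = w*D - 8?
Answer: 1449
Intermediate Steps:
f(w, D) = -8 + D*w (f(w, D) = D*w - 8 = -8 + D*w)
N = 99 (N = -2 - 1*(-101) = -2 + 101 = 99)
f(-5, (-3 - 1)*1)*(90 + 39) - N = (-8 + ((-3 - 1)*1)*(-5))*(90 + 39) - 1*99 = (-8 - 4*1*(-5))*129 - 99 = (-8 - 4*(-5))*129 - 99 = (-8 + 20)*129 - 99 = 12*129 - 99 = 1548 - 99 = 1449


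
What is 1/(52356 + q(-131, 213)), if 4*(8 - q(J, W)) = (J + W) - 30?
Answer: 1/52351 ≈ 1.9102e-5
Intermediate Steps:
q(J, W) = 31/2 - J/4 - W/4 (q(J, W) = 8 - ((J + W) - 30)/4 = 8 - (-30 + J + W)/4 = 8 + (15/2 - J/4 - W/4) = 31/2 - J/4 - W/4)
1/(52356 + q(-131, 213)) = 1/(52356 + (31/2 - ¼*(-131) - ¼*213)) = 1/(52356 + (31/2 + 131/4 - 213/4)) = 1/(52356 - 5) = 1/52351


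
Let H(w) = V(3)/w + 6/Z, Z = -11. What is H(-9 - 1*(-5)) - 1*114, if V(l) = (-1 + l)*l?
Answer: -2553/22 ≈ -116.05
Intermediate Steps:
V(l) = l*(-1 + l)
H(w) = -6/11 + 6/w (H(w) = (3*(-1 + 3))/w + 6/(-11) = (3*2)/w + 6*(-1/11) = 6/w - 6/11 = -6/11 + 6/w)
H(-9 - 1*(-5)) - 1*114 = (-6/11 + 6/(-9 - 1*(-5))) - 1*114 = (-6/11 + 6/(-9 + 5)) - 114 = (-6/11 + 6/(-4)) - 114 = (-6/11 + 6*(-¼)) - 114 = (-6/11 - 3/2) - 114 = -45/22 - 114 = -2553/22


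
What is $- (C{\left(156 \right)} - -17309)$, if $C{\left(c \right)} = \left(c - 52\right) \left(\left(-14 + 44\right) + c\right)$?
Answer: $-36653$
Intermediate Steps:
$C{\left(c \right)} = \left(-52 + c\right) \left(30 + c\right)$
$- (C{\left(156 \right)} - -17309) = - (\left(-1560 + 156^{2} - 3432\right) - -17309) = - (\left(-1560 + 24336 - 3432\right) + 17309) = - (19344 + 17309) = \left(-1\right) 36653 = -36653$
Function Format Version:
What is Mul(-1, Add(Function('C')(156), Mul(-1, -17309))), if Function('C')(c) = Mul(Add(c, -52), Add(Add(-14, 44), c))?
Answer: -36653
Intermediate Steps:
Function('C')(c) = Mul(Add(-52, c), Add(30, c))
Mul(-1, Add(Function('C')(156), Mul(-1, -17309))) = Mul(-1, Add(Add(-1560, Pow(156, 2), Mul(-22, 156)), Mul(-1, -17309))) = Mul(-1, Add(Add(-1560, 24336, -3432), 17309)) = Mul(-1, Add(19344, 17309)) = Mul(-1, 36653) = -36653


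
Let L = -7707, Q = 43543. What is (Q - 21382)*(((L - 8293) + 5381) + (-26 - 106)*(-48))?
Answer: -94915563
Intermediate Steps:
(Q - 21382)*(((L - 8293) + 5381) + (-26 - 106)*(-48)) = (43543 - 21382)*(((-7707 - 8293) + 5381) + (-26 - 106)*(-48)) = 22161*((-16000 + 5381) - 132*(-48)) = 22161*(-10619 + 6336) = 22161*(-4283) = -94915563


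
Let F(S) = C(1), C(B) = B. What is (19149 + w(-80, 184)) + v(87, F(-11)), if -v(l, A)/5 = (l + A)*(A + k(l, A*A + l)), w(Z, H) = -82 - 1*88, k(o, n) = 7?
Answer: 15459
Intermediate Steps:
w(Z, H) = -170 (w(Z, H) = -82 - 88 = -170)
F(S) = 1
v(l, A) = -5*(7 + A)*(A + l) (v(l, A) = -5*(l + A)*(A + 7) = -5*(A + l)*(7 + A) = -5*(7 + A)*(A + l))
(19149 + w(-80, 184)) + v(87, F(-11)) = (19149 - 170) + (-35*1 - 35*87 - 5*1**2 - 5*1*87) = 18979 + (-35 - 3045 - 5*1 - 435) = 18979 + (-35 - 3045 - 5 - 435) = 18979 - 3520 = 15459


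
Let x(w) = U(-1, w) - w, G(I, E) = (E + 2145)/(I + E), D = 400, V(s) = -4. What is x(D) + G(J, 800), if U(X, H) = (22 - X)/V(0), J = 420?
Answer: -49207/122 ≈ -403.34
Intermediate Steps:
U(X, H) = -11/2 + X/4 (U(X, H) = (22 - X)/(-4) = (22 - X)*(-¼) = -11/2 + X/4)
G(I, E) = (2145 + E)/(E + I)
x(w) = -23/4 - w (x(w) = (-11/2 + (¼)*(-1)) - w = (-11/2 - ¼) - w = -23/4 - w)
x(D) + G(J, 800) = (-23/4 - 1*400) + (2145 + 800)/(800 + 420) = (-23/4 - 400) + 2945/1220 = -1623/4 + (1/1220)*2945 = -1623/4 + 589/244 = -49207/122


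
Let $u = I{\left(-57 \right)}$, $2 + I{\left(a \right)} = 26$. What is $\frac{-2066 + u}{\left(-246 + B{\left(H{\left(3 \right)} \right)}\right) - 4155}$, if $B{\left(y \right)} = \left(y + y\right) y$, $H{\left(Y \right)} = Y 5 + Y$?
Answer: $\frac{2042}{3753} \approx 0.5441$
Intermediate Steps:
$I{\left(a \right)} = 24$ ($I{\left(a \right)} = -2 + 26 = 24$)
$H{\left(Y \right)} = 6 Y$ ($H{\left(Y \right)} = 5 Y + Y = 6 Y$)
$u = 24$
$B{\left(y \right)} = 2 y^{2}$ ($B{\left(y \right)} = 2 y y = 2 y^{2}$)
$\frac{-2066 + u}{\left(-246 + B{\left(H{\left(3 \right)} \right)}\right) - 4155} = \frac{-2066 + 24}{\left(-246 + 2 \left(6 \cdot 3\right)^{2}\right) - 4155} = - \frac{2042}{\left(-246 + 2 \cdot 18^{2}\right) - 4155} = - \frac{2042}{\left(-246 + 2 \cdot 324\right) - 4155} = - \frac{2042}{\left(-246 + 648\right) - 4155} = - \frac{2042}{402 - 4155} = - \frac{2042}{-3753} = \left(-2042\right) \left(- \frac{1}{3753}\right) = \frac{2042}{3753}$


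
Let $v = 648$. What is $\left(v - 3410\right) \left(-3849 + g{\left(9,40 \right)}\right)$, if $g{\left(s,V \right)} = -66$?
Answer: $10813230$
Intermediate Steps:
$\left(v - 3410\right) \left(-3849 + g{\left(9,40 \right)}\right) = \left(648 - 3410\right) \left(-3849 - 66\right) = \left(-2762\right) \left(-3915\right) = 10813230$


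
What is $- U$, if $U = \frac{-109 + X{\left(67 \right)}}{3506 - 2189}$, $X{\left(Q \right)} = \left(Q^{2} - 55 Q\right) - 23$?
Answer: $- \frac{224}{439} \approx -0.51025$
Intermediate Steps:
$X{\left(Q \right)} = -23 + Q^{2} - 55 Q$
$U = \frac{224}{439}$ ($U = \frac{-109 - \left(3708 - 4489\right)}{3506 - 2189} = \frac{-109 - -781}{1317} = \left(-109 + 781\right) \frac{1}{1317} = 672 \cdot \frac{1}{1317} = \frac{224}{439} \approx 0.51025$)
$- U = \left(-1\right) \frac{224}{439} = - \frac{224}{439}$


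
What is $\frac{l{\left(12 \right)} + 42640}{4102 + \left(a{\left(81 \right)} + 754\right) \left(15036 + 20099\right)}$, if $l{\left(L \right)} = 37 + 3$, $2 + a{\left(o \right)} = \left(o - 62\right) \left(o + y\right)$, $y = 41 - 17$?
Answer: $\frac{440}{995051} \approx 0.00044219$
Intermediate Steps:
$y = 24$ ($y = 41 - 17 = 24$)
$a{\left(o \right)} = -2 + \left(-62 + o\right) \left(24 + o\right)$ ($a{\left(o \right)} = -2 + \left(o - 62\right) \left(o + 24\right) = -2 + \left(-62 + o\right) \left(24 + o\right)$)
$l{\left(L \right)} = 40$
$\frac{l{\left(12 \right)} + 42640}{4102 + \left(a{\left(81 \right)} + 754\right) \left(15036 + 20099\right)} = \frac{40 + 42640}{4102 + \left(\left(-1490 + 81^{2} - 3078\right) + 754\right) \left(15036 + 20099\right)} = \frac{42680}{4102 + \left(\left(-1490 + 6561 - 3078\right) + 754\right) 35135} = \frac{42680}{4102 + \left(1993 + 754\right) 35135} = \frac{42680}{4102 + 2747 \cdot 35135} = \frac{42680}{4102 + 96515845} = \frac{42680}{96519947} = 42680 \cdot \frac{1}{96519947} = \frac{440}{995051}$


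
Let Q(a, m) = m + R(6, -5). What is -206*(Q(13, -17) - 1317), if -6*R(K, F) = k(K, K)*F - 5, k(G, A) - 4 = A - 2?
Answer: 273259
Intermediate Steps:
k(G, A) = 2 + A (k(G, A) = 4 + (A - 2) = 4 + (-2 + A) = 2 + A)
R(K, F) = 5/6 - F*(2 + K)/6 (R(K, F) = -((2 + K)*F - 5)/6 = -(F*(2 + K) - 5)/6 = -(-5 + F*(2 + K))/6 = 5/6 - F*(2 + K)/6)
Q(a, m) = 15/2 + m (Q(a, m) = m + (5/6 - 1/6*(-5)*(2 + 6)) = m + (5/6 - 1/6*(-5)*8) = m + (5/6 + 20/3) = m + 15/2 = 15/2 + m)
-206*(Q(13, -17) - 1317) = -206*((15/2 - 17) - 1317) = -206*(-19/2 - 1317) = -206*(-2653/2) = 273259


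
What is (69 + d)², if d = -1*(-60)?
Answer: 16641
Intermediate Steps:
d = 60
(69 + d)² = (69 + 60)² = 129² = 16641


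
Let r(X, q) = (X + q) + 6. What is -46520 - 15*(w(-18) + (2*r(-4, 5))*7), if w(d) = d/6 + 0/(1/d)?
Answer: -47945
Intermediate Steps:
r(X, q) = 6 + X + q
w(d) = d/6 (w(d) = d*(⅙) + 0*d = d/6 + 0 = d/6)
-46520 - 15*(w(-18) + (2*r(-4, 5))*7) = -46520 - 15*((⅙)*(-18) + (2*(6 - 4 + 5))*7) = -46520 - 15*(-3 + (2*7)*7) = -46520 - 15*(-3 + 14*7) = -46520 - 15*(-3 + 98) = -46520 - 15*95 = -46520 - 1425 = -47945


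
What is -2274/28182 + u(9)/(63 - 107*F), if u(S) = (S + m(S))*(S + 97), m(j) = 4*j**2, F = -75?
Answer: 27121559/6331556 ≈ 4.2836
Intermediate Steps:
u(S) = (97 + S)*(S + 4*S**2) (u(S) = (S + 4*S**2)*(S + 97) = (S + 4*S**2)*(97 + S) = (97 + S)*(S + 4*S**2))
-2274/28182 + u(9)/(63 - 107*F) = -2274/28182 + (9*(97 + 4*9**2 + 389*9))/(63 - 107*(-75)) = -2274*1/28182 + (9*(97 + 4*81 + 3501))/(63 + 8025) = -379/4697 + (9*(97 + 324 + 3501))/8088 = -379/4697 + (9*3922)*(1/8088) = -379/4697 + 35298*(1/8088) = -379/4697 + 5883/1348 = 27121559/6331556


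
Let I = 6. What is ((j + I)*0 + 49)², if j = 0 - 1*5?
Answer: 2401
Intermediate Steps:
j = -5 (j = 0 - 5 = -5)
((j + I)*0 + 49)² = ((-5 + 6)*0 + 49)² = (1*0 + 49)² = (0 + 49)² = 49² = 2401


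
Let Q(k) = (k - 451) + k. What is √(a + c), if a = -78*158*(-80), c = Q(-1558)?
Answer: 23*√1857 ≈ 991.14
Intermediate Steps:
Q(k) = -451 + 2*k (Q(k) = (-451 + k) + k = -451 + 2*k)
c = -3567 (c = -451 + 2*(-1558) = -451 - 3116 = -3567)
a = 985920 (a = -12324*(-80) = 985920)
√(a + c) = √(985920 - 3567) = √982353 = 23*√1857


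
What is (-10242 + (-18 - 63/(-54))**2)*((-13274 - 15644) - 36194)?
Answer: 1945280686/3 ≈ 6.4843e+8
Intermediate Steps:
(-10242 + (-18 - 63/(-54))**2)*((-13274 - 15644) - 36194) = (-10242 + (-18 - 63*(-1/54))**2)*(-28918 - 36194) = (-10242 + (-18 + 7/6)**2)*(-65112) = (-10242 + (-101/6)**2)*(-65112) = (-10242 + 10201/36)*(-65112) = -358511/36*(-65112) = 1945280686/3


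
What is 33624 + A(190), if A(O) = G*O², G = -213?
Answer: -7655676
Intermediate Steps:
A(O) = -213*O²
33624 + A(190) = 33624 - 213*190² = 33624 - 213*36100 = 33624 - 7689300 = -7655676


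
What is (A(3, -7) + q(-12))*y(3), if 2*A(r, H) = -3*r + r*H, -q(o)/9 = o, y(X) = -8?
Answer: -744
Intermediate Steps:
q(o) = -9*o
A(r, H) = -3*r/2 + H*r/2 (A(r, H) = (-3*r + r*H)/2 = (-3*r + H*r)/2 = -3*r/2 + H*r/2)
(A(3, -7) + q(-12))*y(3) = ((½)*3*(-3 - 7) - 9*(-12))*(-8) = ((½)*3*(-10) + 108)*(-8) = (-15 + 108)*(-8) = 93*(-8) = -744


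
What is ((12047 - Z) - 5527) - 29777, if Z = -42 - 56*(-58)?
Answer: -26463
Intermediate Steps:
Z = 3206 (Z = -42 + 3248 = 3206)
((12047 - Z) - 5527) - 29777 = ((12047 - 1*3206) - 5527) - 29777 = ((12047 - 3206) - 5527) - 29777 = (8841 - 5527) - 29777 = 3314 - 29777 = -26463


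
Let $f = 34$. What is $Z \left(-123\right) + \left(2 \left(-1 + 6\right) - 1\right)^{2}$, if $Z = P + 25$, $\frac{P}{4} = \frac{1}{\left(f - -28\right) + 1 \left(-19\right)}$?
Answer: $- \frac{129234}{43} \approx -3005.4$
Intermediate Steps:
$P = \frac{4}{43}$ ($P = \frac{4}{\left(34 - -28\right) + 1 \left(-19\right)} = \frac{4}{\left(34 + 28\right) - 19} = \frac{4}{62 - 19} = \frac{4}{43} \approx 0.093023$)
$Z = \frac{1079}{43}$ ($Z = \frac{4}{43} + 25 = \frac{1079}{43} \approx 25.093$)
$Z \left(-123\right) + \left(2 \left(-1 + 6\right) - 1\right)^{2} = \frac{1079}{43} \left(-123\right) + \left(2 \left(-1 + 6\right) - 1\right)^{2} = - \frac{132717}{43} + \left(2 \cdot 5 - 1\right)^{2} = - \frac{132717}{43} + \left(10 - 1\right)^{2} = - \frac{132717}{43} + 9^{2} = - \frac{132717}{43} + 81 = - \frac{129234}{43}$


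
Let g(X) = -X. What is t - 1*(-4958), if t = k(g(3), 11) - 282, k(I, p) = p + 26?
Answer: 4713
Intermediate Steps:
k(I, p) = 26 + p
t = -245 (t = (26 + 11) - 282 = 37 - 282 = -245)
t - 1*(-4958) = -245 - 1*(-4958) = -245 + 4958 = 4713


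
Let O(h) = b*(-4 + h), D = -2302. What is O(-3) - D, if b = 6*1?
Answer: 2260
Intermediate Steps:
b = 6
O(h) = -24 + 6*h (O(h) = 6*(-4 + h) = -24 + 6*h)
O(-3) - D = (-24 + 6*(-3)) - 1*(-2302) = (-24 - 18) + 2302 = -42 + 2302 = 2260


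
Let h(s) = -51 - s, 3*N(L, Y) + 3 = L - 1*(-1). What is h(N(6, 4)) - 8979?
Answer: -27094/3 ≈ -9031.3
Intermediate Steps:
N(L, Y) = -2/3 + L/3 (N(L, Y) = -1 + (L - 1*(-1))/3 = -1 + (L + 1)/3 = -1 + (1 + L)/3 = -1 + (1/3 + L/3) = -2/3 + L/3)
h(N(6, 4)) - 8979 = (-51 - (-2/3 + (1/3)*6)) - 8979 = (-51 - (-2/3 + 2)) - 8979 = (-51 - 1*4/3) - 8979 = (-51 - 4/3) - 8979 = -157/3 - 8979 = -27094/3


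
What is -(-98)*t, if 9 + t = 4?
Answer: -490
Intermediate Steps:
t = -5 (t = -9 + 4 = -5)
-(-98)*t = -(-98)*(-5) = -2*245 = -490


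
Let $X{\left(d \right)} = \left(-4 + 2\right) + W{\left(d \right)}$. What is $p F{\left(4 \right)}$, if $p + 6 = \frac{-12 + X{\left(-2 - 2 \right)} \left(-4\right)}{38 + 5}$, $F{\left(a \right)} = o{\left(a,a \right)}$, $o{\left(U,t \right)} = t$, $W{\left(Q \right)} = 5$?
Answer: $- \frac{1128}{43} \approx -26.233$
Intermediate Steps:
$X{\left(d \right)} = 3$ ($X{\left(d \right)} = \left(-4 + 2\right) + 5 = -2 + 5 = 3$)
$F{\left(a \right)} = a$
$p = - \frac{282}{43}$ ($p = -6 + \frac{-12 + 3 \left(-4\right)}{38 + 5} = -6 + \frac{-12 - 12}{43} = -6 - \frac{24}{43} = - \frac{282}{43} \approx -6.5581$)
$p F{\left(4 \right)} = \left(- \frac{282}{43}\right) 4 = - \frac{1128}{43}$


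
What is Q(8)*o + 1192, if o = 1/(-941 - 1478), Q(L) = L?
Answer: 2883440/2419 ≈ 1192.0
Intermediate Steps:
o = -1/2419 (o = 1/(-2419) = -1/2419 ≈ -0.00041339)
Q(8)*o + 1192 = 8*(-1/2419) + 1192 = -8/2419 + 1192 = 2883440/2419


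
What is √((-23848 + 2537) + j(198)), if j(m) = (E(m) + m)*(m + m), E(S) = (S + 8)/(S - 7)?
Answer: √2098536673/191 ≈ 239.84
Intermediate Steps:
E(S) = (8 + S)/(-7 + S)
j(m) = 2*m*(m + (8 + m)/(-7 + m)) (j(m) = ((8 + m)/(-7 + m) + m)*(m + m) = (m + (8 + m)/(-7 + m))*(2*m) = 2*m*(m + (8 + m)/(-7 + m)))
√((-23848 + 2537) + j(198)) = √((-23848 + 2537) + 2*198*(8 + 198 + 198*(-7 + 198))/(-7 + 198)) = √(-21311 + 2*198*(8 + 198 + 198*191)/191) = √(-21311 + 2*198*(1/191)*(8 + 198 + 37818)) = √(-21311 + 2*198*(1/191)*38024) = √(-21311 + 15057504/191) = √(10987103/191) = √2098536673/191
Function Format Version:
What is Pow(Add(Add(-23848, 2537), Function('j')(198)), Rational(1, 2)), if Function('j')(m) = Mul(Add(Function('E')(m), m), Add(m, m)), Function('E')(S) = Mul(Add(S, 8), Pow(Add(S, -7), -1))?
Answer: Mul(Rational(1, 191), Pow(2098536673, Rational(1, 2))) ≈ 239.84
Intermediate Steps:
Function('E')(S) = Mul(Pow(Add(-7, S), -1), Add(8, S)) (Function('E')(S) = Mul(Add(8, S), Pow(Add(-7, S), -1)) = Mul(Pow(Add(-7, S), -1), Add(8, S)))
Function('j')(m) = Mul(2, m, Add(m, Mul(Pow(Add(-7, m), -1), Add(8, m)))) (Function('j')(m) = Mul(Add(Mul(Pow(Add(-7, m), -1), Add(8, m)), m), Add(m, m)) = Mul(Add(m, Mul(Pow(Add(-7, m), -1), Add(8, m))), Mul(2, m)) = Mul(2, m, Add(m, Mul(Pow(Add(-7, m), -1), Add(8, m)))))
Pow(Add(Add(-23848, 2537), Function('j')(198)), Rational(1, 2)) = Pow(Add(Add(-23848, 2537), Mul(2, 198, Pow(Add(-7, 198), -1), Add(8, 198, Mul(198, Add(-7, 198))))), Rational(1, 2)) = Pow(Add(-21311, Mul(2, 198, Pow(191, -1), Add(8, 198, Mul(198, 191)))), Rational(1, 2)) = Pow(Add(-21311, Mul(2, 198, Rational(1, 191), Add(8, 198, 37818))), Rational(1, 2)) = Pow(Add(-21311, Mul(2, 198, Rational(1, 191), 38024)), Rational(1, 2)) = Pow(Add(-21311, Rational(15057504, 191)), Rational(1, 2)) = Pow(Rational(10987103, 191), Rational(1, 2)) = Mul(Rational(1, 191), Pow(2098536673, Rational(1, 2)))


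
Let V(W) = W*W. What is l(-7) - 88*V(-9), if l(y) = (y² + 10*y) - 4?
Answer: -7153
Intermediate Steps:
l(y) = -4 + y² + 10*y
V(W) = W²
l(-7) - 88*V(-9) = (-4 + (-7)² + 10*(-7)) - 88*(-9)² = (-4 + 49 - 70) - 88*81 = -25 - 7128 = -7153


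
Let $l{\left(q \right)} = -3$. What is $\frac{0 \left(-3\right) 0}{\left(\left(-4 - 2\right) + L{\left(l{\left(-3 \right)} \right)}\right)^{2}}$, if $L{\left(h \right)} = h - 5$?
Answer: $0$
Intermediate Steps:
$L{\left(h \right)} = -5 + h$
$\frac{0 \left(-3\right) 0}{\left(\left(-4 - 2\right) + L{\left(l{\left(-3 \right)} \right)}\right)^{2}} = \frac{0 \left(-3\right) 0}{\left(\left(-4 - 2\right) - 8\right)^{2}} = \frac{0 \cdot 0}{\left(-6 - 8\right)^{2}} = \frac{0}{\left(-14\right)^{2}} = \frac{0}{196} = 0 \cdot \frac{1}{196} = 0$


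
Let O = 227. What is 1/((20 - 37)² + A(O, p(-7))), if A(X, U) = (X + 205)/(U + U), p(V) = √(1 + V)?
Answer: 289/91297 + 36*I*√6/91297 ≈ 0.0031655 + 0.00096588*I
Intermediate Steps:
A(X, U) = (205 + X)/(2*U) (A(X, U) = (205 + X)/((2*U)) = (205 + X)*(1/(2*U)) = (205 + X)/(2*U))
1/((20 - 37)² + A(O, p(-7))) = 1/((20 - 37)² + (205 + 227)/(2*(√(1 - 7)))) = 1/((-17)² + (½)*432/√(-6)) = 1/(289 + (½)*432/(I*√6)) = 1/(289 + (½)*(-I*√6/6)*432) = 1/(289 - 36*I*√6)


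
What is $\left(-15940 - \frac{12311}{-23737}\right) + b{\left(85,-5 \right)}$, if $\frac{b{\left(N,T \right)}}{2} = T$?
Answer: $- \frac{378592839}{23737} \approx -15949.0$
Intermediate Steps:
$b{\left(N,T \right)} = 2 T$
$\left(-15940 - \frac{12311}{-23737}\right) + b{\left(85,-5 \right)} = \left(-15940 - \frac{12311}{-23737}\right) + 2 \left(-5\right) = \left(-15940 - - \frac{12311}{23737}\right) - 10 = \left(-15940 + \frac{12311}{23737}\right) - 10 = - \frac{378355469}{23737} - 10 = - \frac{378592839}{23737}$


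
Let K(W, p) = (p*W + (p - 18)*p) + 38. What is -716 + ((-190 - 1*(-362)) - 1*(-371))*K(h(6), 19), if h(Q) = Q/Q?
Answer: 40552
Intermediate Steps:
h(Q) = 1
K(W, p) = 38 + W*p + p*(-18 + p) (K(W, p) = (W*p + (-18 + p)*p) + 38 = (W*p + p*(-18 + p)) + 38 = 38 + W*p + p*(-18 + p))
-716 + ((-190 - 1*(-362)) - 1*(-371))*K(h(6), 19) = -716 + ((-190 - 1*(-362)) - 1*(-371))*(38 + 19**2 - 18*19 + 1*19) = -716 + ((-190 + 362) + 371)*(38 + 361 - 342 + 19) = -716 + (172 + 371)*76 = -716 + 543*76 = -716 + 41268 = 40552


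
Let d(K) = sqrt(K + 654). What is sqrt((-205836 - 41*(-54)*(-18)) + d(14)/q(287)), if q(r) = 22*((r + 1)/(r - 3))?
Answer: sqrt(-4280867712 + 1562*sqrt(167))/132 ≈ 495.67*I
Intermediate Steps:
d(K) = sqrt(654 + K)
q(r) = 22*(1 + r)/(-3 + r) (q(r) = 22*((1 + r)/(-3 + r)) = 22*(1 + r)/(-3 + r))
sqrt((-205836 - 41*(-54)*(-18)) + d(14)/q(287)) = sqrt((-205836 - 41*(-54)*(-18)) + sqrt(654 + 14)/((22*(1 + 287)/(-3 + 287)))) = sqrt((-205836 + 2214*(-18)) + sqrt(668)/((22*288/284))) = sqrt((-205836 - 39852) + (2*sqrt(167))/((22*(1/284)*288))) = sqrt(-245688 + (2*sqrt(167))/(1584/71)) = sqrt(-245688 + (2*sqrt(167))*(71/1584)) = sqrt(-245688 + 71*sqrt(167)/792)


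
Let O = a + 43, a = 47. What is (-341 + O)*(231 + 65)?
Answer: -74296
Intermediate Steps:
O = 90 (O = 47 + 43 = 90)
(-341 + O)*(231 + 65) = (-341 + 90)*(231 + 65) = -251*296 = -74296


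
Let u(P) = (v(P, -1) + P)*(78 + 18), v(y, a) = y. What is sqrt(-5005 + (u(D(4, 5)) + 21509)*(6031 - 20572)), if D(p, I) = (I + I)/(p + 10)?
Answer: I*sqrt(15423316846)/7 ≈ 17742.0*I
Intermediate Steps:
D(p, I) = 2*I/(10 + p) (D(p, I) = (2*I)/(10 + p) = 2*I/(10 + p))
u(P) = 192*P (u(P) = (P + P)*(78 + 18) = (2*P)*96 = 192*P)
sqrt(-5005 + (u(D(4, 5)) + 21509)*(6031 - 20572)) = sqrt(-5005 + (192*(2*5/(10 + 4)) + 21509)*(6031 - 20572)) = sqrt(-5005 + (192*(2*5/14) + 21509)*(-14541)) = sqrt(-5005 + (192*(2*5*(1/14)) + 21509)*(-14541)) = sqrt(-5005 + (192*(5/7) + 21509)*(-14541)) = sqrt(-5005 + (960/7 + 21509)*(-14541)) = sqrt(-5005 + (151523/7)*(-14541)) = sqrt(-5005 - 2203295943/7) = sqrt(-2203330978/7) = I*sqrt(15423316846)/7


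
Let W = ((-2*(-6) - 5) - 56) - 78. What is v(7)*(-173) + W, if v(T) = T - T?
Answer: -127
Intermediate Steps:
v(T) = 0
W = -127 (W = ((12 - 5) - 56) - 78 = (7 - 56) - 78 = -49 - 78 = -127)
v(7)*(-173) + W = 0*(-173) - 127 = 0 - 127 = -127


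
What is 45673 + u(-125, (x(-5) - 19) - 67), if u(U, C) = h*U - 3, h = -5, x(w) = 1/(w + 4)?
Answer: 46295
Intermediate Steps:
x(w) = 1/(4 + w)
u(U, C) = -3 - 5*U (u(U, C) = -5*U - 3 = -3 - 5*U)
45673 + u(-125, (x(-5) - 19) - 67) = 45673 + (-3 - 5*(-125)) = 45673 + (-3 + 625) = 45673 + 622 = 46295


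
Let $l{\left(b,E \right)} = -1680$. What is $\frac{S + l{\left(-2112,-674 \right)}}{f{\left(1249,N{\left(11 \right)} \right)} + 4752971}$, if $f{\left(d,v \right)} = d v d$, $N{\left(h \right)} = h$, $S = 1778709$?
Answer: $\frac{1777029}{21912982} \approx 0.081095$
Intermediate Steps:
$f{\left(d,v \right)} = v d^{2}$
$\frac{S + l{\left(-2112,-674 \right)}}{f{\left(1249,N{\left(11 \right)} \right)} + 4752971} = \frac{1778709 - 1680}{11 \cdot 1249^{2} + 4752971} = \frac{1777029}{11 \cdot 1560001 + 4752971} = \frac{1777029}{17160011 + 4752971} = \frac{1777029}{21912982}$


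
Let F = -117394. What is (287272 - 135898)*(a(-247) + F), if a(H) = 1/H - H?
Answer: -4380053615940/247 ≈ -1.7733e+10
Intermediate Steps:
(287272 - 135898)*(a(-247) + F) = (287272 - 135898)*((1/(-247) - 1*(-247)) - 117394) = 151374*((-1/247 + 247) - 117394) = 151374*(61008/247 - 117394) = 151374*(-28935310/247) = -4380053615940/247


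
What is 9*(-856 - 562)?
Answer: -12762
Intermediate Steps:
9*(-856 - 562) = 9*(-1418) = -12762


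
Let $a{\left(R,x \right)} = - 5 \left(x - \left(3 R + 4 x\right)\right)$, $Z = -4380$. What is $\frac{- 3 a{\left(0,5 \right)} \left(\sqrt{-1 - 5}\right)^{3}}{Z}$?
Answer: $- \frac{45 i \sqrt{6}}{146} \approx - 0.75498 i$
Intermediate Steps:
$a{\left(R,x \right)} = 15 R + 15 x$ ($a{\left(R,x \right)} = - 5 \left(x - \left(3 R + 4 x\right)\right) = - 5 \left(- 3 R - 3 x\right) = 15 R + 15 x$)
$\frac{- 3 a{\left(0,5 \right)} \left(\sqrt{-1 - 5}\right)^{3}}{Z} = \frac{- 3 \left(15 \cdot 0 + 15 \cdot 5\right) \left(\sqrt{-1 - 5}\right)^{3}}{-4380} = - 3 \left(0 + 75\right) \left(\sqrt{-6}\right)^{3} \left(- \frac{1}{4380}\right) = \left(-3\right) 75 \left(i \sqrt{6}\right)^{3} \left(- \frac{1}{4380}\right) = - 225 \left(- 6 i \sqrt{6}\right) \left(- \frac{1}{4380}\right) = 1350 i \sqrt{6} \left(- \frac{1}{4380}\right) = - \frac{45 i \sqrt{6}}{146}$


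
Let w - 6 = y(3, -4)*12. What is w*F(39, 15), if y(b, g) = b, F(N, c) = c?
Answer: 630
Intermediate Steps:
w = 42 (w = 6 + 3*12 = 6 + 36 = 42)
w*F(39, 15) = 42*15 = 630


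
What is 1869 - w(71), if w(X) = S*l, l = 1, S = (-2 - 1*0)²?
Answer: 1865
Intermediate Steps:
S = 4 (S = (-2 + 0)² = (-2)² = 4)
w(X) = 4 (w(X) = 4*1 = 4)
1869 - w(71) = 1869 - 1*4 = 1869 - 4 = 1865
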